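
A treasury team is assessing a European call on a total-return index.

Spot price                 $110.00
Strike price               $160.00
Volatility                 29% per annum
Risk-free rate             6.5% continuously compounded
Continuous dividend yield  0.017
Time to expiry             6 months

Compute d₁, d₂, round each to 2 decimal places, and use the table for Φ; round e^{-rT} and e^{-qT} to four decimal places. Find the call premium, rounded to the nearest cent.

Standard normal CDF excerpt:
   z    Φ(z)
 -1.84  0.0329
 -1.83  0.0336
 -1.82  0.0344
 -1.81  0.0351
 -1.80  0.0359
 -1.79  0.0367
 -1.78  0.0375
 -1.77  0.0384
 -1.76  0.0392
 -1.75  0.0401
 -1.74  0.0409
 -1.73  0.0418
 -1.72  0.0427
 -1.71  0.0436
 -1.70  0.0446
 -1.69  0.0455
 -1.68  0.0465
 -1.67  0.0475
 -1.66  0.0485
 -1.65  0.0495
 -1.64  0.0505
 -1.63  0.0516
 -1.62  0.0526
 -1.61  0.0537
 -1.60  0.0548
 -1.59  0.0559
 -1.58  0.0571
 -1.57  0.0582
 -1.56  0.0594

T = 0.5;  σ√T = 0.2051
d₁ = [ln(110/160) + (0.065 − 0.017 + 0.29²/2)·0.5] / 0.2051 = [-0.3747 + 0.0450] / 0.2051 = -1.6077 which rounds to -1.61
d₂ = d₁ − σ√T = -1.6077 − 0.2051 = -1.8127 which rounds to -1.81
exp(−qT) = exp(−0.017·0.5) = 0.9915;  exp(−rT) = exp(−0.065·0.5) = 0.9680
C = 110·0.9915·N(-1.61) − 160·0.9680·N(-1.81) = 110·0.9915·0.0537 − 160·0.9680·0.0351 = 5.8568 − 5.4363 = 0.4205

$0.42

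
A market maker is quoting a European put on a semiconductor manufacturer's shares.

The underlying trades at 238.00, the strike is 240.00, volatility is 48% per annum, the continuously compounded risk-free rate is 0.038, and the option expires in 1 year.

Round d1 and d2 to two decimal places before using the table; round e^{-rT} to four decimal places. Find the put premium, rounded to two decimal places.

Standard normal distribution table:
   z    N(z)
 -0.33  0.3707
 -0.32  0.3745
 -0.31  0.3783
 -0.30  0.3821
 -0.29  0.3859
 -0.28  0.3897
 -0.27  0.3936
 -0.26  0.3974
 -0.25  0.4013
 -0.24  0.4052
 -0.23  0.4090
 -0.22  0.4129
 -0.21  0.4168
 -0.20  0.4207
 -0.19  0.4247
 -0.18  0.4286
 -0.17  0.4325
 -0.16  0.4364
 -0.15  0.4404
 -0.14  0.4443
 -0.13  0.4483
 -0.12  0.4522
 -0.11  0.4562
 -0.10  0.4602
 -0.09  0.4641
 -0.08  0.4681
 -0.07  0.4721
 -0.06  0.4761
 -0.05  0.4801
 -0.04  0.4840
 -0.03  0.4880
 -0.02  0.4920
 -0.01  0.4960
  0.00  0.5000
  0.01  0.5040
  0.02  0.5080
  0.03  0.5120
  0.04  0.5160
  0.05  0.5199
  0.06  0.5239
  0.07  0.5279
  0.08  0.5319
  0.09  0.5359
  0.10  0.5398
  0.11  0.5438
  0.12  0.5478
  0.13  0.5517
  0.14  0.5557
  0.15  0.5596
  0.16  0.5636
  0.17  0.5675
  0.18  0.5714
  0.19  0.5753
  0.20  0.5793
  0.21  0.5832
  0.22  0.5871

σ√T = 0.48 × 1.0000 = 0.4800
ln(S/K) + (r + σ²/2)T = ln(238/240) + (0.038 + 0.48²/2)·1 = -0.0084 + 0.1532 = 0.1448
d₁ = 0.1448 / 0.4800 = 0.3017 ⇒ 0.30
d₂ = d₁ − σ√T = 0.3017 − 0.4800 = -0.1783 ⇒ -0.18
e^(−rT) = e^(−0.038·1) = 0.9627
P = 240·0.9627·N(0.18) − 238·N(-0.30) = 240·0.9627·0.5714 − 238·0.3821 = 132.0208 − 90.9398 = 41.0810

41.08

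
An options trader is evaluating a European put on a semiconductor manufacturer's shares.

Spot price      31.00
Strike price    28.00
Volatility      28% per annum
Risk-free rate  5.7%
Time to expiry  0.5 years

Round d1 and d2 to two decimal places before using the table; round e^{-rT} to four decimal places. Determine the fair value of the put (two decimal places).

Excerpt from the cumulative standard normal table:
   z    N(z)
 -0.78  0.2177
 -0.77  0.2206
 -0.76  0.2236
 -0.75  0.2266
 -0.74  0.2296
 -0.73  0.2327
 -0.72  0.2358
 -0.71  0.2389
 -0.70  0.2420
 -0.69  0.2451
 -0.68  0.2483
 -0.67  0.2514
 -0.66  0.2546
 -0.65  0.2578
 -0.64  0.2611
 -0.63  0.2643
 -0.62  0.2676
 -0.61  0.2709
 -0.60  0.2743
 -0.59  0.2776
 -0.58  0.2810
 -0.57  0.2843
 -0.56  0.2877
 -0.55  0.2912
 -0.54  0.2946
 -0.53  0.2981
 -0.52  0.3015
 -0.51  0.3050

0.90

σ√T = 0.28·√0.5 = 0.1980
ln(S/K) + (r + σ²/2)T = ln(31/28) + (0.057 + 0.28²/2)·0.5 = 0.1018 + 0.0481 = 0.1499
d₁ = 0.1499 / 0.1980 = 0.7570 ⇒ 0.76
d₂ = d₁ − σ√T = 0.7570 − 0.1980 = 0.5590 ⇒ 0.56
e^(−rT) = e^(−0.057·0.5) = 0.9719
N(−d₂) = N(-0.56) = 0.2877;  N(−d₁) = N(-0.76) = 0.2236
P = 28·0.9719·0.2877 − 31·0.2236 = 7.8292 − 6.9316 = 0.8976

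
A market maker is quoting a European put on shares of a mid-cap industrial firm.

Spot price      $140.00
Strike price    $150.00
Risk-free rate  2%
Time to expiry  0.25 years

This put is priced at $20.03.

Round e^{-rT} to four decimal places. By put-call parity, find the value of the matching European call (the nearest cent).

$10.78

exp(−rT) = exp(−0.02·0.25) = 0.9950
Put-call parity: C − P = S − K·e^(−rT) = 140 − 150·0.9950 = 140 − 149.2500 = -9.2500
C = P + (C − P) = 20.03 + (-9.2500) = 10.7800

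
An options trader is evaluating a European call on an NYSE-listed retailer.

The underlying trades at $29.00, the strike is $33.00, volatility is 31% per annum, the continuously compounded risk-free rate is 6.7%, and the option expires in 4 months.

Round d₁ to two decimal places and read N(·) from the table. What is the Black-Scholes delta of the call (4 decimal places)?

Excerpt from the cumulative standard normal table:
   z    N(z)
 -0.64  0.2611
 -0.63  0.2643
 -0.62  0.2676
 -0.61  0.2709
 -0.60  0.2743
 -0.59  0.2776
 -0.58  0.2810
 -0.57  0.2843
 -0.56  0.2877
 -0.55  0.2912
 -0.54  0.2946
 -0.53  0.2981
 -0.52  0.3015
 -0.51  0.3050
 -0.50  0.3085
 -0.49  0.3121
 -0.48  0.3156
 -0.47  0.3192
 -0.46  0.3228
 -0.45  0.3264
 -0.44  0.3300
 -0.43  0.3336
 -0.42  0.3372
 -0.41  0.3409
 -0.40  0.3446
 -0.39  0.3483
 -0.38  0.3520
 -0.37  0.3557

σ√T = 0.31·√0.3333 = 0.1790
d₁ = [ln(29/33) + (0.067 + ½·0.31²)·0.3333] / (σ√T) = (-0.1292 + 0.0384) / 0.1790 = -0.5077 which rounds to -0.51
N(d₁) = N(-0.51) = 0.3050
Δ_call = N(d₁) = 0.3050

0.3050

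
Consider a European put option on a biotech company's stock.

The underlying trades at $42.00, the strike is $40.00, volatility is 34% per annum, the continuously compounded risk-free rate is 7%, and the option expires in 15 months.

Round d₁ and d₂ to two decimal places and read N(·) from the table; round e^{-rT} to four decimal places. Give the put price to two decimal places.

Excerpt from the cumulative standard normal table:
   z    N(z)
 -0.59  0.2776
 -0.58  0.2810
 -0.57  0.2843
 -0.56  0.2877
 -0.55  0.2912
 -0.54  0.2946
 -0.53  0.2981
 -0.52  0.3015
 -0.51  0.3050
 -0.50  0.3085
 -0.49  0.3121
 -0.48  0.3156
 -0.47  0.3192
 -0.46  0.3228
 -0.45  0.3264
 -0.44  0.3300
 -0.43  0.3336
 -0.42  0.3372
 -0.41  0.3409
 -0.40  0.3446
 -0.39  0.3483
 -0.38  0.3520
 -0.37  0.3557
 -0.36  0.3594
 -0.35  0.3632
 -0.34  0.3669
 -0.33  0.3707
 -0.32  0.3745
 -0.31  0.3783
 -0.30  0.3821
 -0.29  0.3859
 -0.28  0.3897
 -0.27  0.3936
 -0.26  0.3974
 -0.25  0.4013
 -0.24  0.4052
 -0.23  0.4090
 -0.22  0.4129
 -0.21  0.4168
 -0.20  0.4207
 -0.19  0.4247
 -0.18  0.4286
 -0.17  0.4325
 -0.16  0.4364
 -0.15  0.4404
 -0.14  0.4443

$3.62

σ√T = 0.34·√1.25 = 0.3801
d₁ = [ln(42/40) + (0.07 + 0.34²/2)·1.25] / 0.3801 = [0.0488 + 0.1598] / 0.3801 = 0.5486 ⇒ 0.55
d₂ = d₁ − σ√T = 0.5486 − 0.3801 = 0.1685 ⇒ 0.17
exp(−rT) = exp(−0.07·1.25) = 0.9162
P = 40·0.9162·N(-0.17) − 42·N(-0.55) = 40·0.9162·0.4325 − 42·0.2912 = 15.8503 − 12.2304 = 3.6199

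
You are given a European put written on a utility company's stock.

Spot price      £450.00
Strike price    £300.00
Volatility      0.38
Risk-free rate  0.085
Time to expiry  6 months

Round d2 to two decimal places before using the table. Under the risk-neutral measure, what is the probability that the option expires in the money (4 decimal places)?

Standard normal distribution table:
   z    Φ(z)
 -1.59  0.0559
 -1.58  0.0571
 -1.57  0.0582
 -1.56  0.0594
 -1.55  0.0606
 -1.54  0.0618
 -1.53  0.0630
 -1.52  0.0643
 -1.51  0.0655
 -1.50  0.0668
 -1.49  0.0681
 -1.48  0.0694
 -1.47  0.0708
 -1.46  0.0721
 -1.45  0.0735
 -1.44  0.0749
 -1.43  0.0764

σ√T = 0.38·√0.5 = 0.2687
d₁ = [ln(450/300) + (0.085 + ½·0.38²)·0.5] / (σ√T) = (0.4055 + 0.0786) / 0.2687 = 1.8015 which rounds to 1.80
d₂ = 1.8015 − 0.2687 = 1.5328 which rounds to 1.53
Pr(exercise) under Q = N(−d₂) = N(-1.53) = 0.0630

0.0630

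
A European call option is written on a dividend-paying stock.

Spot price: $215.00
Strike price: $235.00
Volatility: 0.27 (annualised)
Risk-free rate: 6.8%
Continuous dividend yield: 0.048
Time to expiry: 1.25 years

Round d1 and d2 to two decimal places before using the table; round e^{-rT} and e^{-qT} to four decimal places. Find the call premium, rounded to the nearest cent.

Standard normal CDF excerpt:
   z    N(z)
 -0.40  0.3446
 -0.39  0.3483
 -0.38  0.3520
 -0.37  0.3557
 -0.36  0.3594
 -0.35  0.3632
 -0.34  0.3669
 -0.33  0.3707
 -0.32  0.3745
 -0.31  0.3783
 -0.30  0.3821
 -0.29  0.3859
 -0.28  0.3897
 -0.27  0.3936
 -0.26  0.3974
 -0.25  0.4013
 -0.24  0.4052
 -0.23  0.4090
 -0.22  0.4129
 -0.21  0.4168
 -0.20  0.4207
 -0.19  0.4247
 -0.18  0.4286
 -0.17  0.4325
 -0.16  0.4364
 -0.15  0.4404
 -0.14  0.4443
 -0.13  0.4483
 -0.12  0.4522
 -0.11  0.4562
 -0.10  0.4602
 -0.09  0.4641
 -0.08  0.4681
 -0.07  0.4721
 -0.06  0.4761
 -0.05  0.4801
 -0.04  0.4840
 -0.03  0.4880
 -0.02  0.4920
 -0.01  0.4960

$18.83

σ√T = 0.27 × 1.1180 = 0.3019
d₁ = [ln(215/235) + (0.068 − 0.048 + 0.27²/2)·1.25] / 0.3019 = [-0.0889 + 0.0706] / 0.3019 = -0.0609 → -0.06
d₂ = d₁ − σ√T = -0.0609 − 0.3019 = -0.3628 → -0.36
e^(−qT) = e^(−0.048·1.25) = 0.9418;  e^(−rT) = e^(−0.068·1.25) = 0.9185
N(d₁) = N(-0.06) = 0.4761;  N(d₂) = N(-0.36) = 0.3594
C = 215·0.9418·0.4761 − 235·0.9185·0.3594 = 96.4041 − 77.5756 = 18.8285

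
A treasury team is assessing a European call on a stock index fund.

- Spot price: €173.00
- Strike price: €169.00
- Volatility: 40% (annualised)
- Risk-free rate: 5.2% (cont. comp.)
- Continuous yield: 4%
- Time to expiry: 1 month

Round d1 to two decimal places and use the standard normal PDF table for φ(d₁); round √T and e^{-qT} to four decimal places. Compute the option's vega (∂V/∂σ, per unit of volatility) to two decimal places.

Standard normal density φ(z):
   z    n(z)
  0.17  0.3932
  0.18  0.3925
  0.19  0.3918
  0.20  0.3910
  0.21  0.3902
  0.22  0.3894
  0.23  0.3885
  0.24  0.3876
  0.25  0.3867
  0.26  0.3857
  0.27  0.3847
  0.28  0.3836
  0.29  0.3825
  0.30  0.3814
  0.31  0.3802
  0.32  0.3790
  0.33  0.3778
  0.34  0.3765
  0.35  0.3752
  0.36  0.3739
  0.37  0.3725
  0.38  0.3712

σ√T = 0.4 × 0.2887 = 0.1155
d₁ = [ln(173/169) + (0.052 − 0.04 + 0.4²/2)·0.08333] / 0.1155 = [0.0234 + 0.0077] / 0.1155 = 0.2690 ⇒ 0.27
√T = √0.08333 = 0.2887
φ(d₁) = φ(0.27) = 0.3847
exp(−qT) = exp(−0.04·0.08333) = 0.9967
vega = S·exp(−qT)·φ(d₁)·√T = 173·0.9967·0.3847·0.2887 = 19.1505

19.15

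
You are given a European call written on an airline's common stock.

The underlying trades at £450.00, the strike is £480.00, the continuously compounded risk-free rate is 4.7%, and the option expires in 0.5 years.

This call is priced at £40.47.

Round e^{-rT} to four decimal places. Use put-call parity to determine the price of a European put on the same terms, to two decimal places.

exp(−rT) = exp(−0.047·0.5) = 0.9768
Put-call parity: C − P = S − K·e^(−rT) = 450 − 480·0.9768 = 450 − 468.8640 = -18.8640
P = C − (C − P) = 40.47 − (-18.8640) = 59.3340

£59.33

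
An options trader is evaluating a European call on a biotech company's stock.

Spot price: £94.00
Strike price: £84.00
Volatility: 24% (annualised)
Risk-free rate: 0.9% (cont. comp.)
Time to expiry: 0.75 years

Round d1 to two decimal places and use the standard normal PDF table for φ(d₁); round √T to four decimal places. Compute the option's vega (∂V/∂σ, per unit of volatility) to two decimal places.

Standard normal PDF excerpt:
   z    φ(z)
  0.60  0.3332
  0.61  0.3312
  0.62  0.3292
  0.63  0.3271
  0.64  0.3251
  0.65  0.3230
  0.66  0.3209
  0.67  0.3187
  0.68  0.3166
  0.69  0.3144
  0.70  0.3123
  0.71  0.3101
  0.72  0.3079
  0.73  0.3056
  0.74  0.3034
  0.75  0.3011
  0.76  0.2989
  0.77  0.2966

σ√T = 0.24·√0.75 = 0.2078
d₁ = [ln(94/84) + (0.009 + 0.24²/2)·0.75] / 0.2078 = [0.1125 + 0.0284] / 0.2078 = 0.6776 → 0.68
√T = √0.75 = 0.8660
φ(d₁) = φ(0.68) = 0.3166
vega = S·φ(d₁)·√T = 94·0.3166·0.8660 = 25.7725
(Call and put vega coincide under Black-Scholes.)

25.77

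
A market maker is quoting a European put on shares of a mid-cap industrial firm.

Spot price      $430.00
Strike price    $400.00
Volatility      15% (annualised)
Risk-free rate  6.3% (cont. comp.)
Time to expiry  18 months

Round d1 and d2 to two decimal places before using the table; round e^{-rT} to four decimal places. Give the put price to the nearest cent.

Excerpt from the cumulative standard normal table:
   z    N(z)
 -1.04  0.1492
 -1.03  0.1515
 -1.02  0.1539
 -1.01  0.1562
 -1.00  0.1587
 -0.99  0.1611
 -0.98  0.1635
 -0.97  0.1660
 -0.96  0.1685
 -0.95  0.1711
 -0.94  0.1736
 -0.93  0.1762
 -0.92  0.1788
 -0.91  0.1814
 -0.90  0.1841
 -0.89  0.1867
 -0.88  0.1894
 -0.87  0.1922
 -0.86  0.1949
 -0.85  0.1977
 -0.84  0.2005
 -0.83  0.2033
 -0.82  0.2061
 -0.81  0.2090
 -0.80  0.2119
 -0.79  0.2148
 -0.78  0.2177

T = 1.5;  σ√T = 0.1837
ln(S/K) + (r + σ²/2)T = ln(430/400) + (0.063 + 0.15²/2)·1.5 = 0.0723 + 0.1114 = 0.1837
d₁ = 0.1837 / 0.1837 = 0.9999 → 1.00
d₂ = d₁ − σ√T = 0.9999 − 0.1837 = 0.8162 → 0.82
exp(−rT) = exp(−0.063·1.5) = 0.9098
P = 400·0.9098·N(-0.82) − 430·N(-1.00) = 400·0.9098·0.2061 − 430·0.1587 = 75.0039 − 68.2410 = 6.7629

$6.76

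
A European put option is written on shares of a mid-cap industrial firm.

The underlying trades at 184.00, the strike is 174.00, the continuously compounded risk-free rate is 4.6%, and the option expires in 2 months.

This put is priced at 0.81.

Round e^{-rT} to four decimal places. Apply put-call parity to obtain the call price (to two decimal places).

12.13

e^(−rT) = e^(−0.046·0.1667) = 0.9924
Put-call parity: C − P = S − K·e^(−rT) = 184 − 174·0.9924 = 184 − 172.6776 = 11.3224
C = P + (C − P) = 0.81 + (11.3224) = 12.1324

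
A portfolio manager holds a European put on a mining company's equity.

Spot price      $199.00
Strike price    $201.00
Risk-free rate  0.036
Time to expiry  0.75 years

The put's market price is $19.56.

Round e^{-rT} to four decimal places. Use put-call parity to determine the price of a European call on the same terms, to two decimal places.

$22.91

e^(−rT) = e^(−0.036·0.75) = 0.9734
Put-call parity: C − P = S − K·e^(−rT) = 199 − 201·0.9734 = 199 − 195.6534 = 3.3466
C = P + (C − P) = 19.56 + (3.3466) = 22.9066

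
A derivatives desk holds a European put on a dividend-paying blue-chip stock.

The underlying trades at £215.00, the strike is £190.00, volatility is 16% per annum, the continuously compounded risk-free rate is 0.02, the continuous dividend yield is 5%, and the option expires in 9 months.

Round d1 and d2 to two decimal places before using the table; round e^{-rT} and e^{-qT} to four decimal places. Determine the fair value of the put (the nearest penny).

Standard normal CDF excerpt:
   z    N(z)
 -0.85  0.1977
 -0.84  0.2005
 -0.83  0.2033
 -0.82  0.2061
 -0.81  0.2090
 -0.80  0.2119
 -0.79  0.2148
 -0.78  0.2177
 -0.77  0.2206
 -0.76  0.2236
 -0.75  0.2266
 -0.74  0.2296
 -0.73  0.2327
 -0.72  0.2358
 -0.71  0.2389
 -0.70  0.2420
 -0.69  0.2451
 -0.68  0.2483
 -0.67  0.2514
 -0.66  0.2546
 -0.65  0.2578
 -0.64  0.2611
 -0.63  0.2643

T = 0.75;  σ√T = 0.1386
d₁ = [ln(215/190) + (0.02 − 0.05 + ½·0.16²)·0.75] / (σ√T) = (0.1236 − 0.0129) / 0.1386 = 0.7990 which rounds to 0.80
d₂ = 0.7990 − 0.1386 = 0.6604 which rounds to 0.66
e^(−qT) = e^(−0.05·0.75) = 0.9632;  e^(−rT) = e^(−0.02·0.75) = 0.9851
N(−d₂) = N(-0.66) = 0.2546;  N(−d₁) = N(-0.80) = 0.2119
P = 190·0.9851·0.2546 − 215·0.9632·0.2119 = 47.6532 − 43.8819 = 3.7713

£3.77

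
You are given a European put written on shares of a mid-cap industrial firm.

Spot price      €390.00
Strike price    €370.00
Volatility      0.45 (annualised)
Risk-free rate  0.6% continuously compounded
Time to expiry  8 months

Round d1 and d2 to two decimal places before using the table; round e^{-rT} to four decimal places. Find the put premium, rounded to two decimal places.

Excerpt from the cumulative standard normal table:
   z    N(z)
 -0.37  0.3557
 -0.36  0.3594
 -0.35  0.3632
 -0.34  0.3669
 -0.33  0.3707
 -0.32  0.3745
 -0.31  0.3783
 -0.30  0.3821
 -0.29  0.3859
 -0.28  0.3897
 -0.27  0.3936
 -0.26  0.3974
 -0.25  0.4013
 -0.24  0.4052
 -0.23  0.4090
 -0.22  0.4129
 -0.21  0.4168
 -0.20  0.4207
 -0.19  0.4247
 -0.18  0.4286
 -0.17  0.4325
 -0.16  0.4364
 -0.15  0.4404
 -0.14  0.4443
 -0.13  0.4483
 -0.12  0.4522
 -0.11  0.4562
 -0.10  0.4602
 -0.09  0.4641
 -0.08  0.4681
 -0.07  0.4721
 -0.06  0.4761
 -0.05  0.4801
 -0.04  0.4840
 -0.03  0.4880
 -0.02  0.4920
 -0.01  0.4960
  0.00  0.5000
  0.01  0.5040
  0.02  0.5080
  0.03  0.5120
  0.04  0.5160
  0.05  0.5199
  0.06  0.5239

€45.59

σ√T = 0.45 × 0.8165 = 0.3674
ln(S/K) + (r + σ²/2)T = ln(390/370) + (0.006 + 0.45²/2)·0.6667 = 0.0526 + 0.0715 = 0.1241
d₁ = 0.1241 / 0.3674 = 0.3379 ≈ 0.34
d₂ = d₁ − σ√T = 0.3379 − 0.3674 = -0.0295 ≈ -0.03
e^(−rT) = e^(−0.006·0.6667) = 0.9960
P = 370·0.9960·N(0.03) − 390·N(-0.34) = 370·0.9960·0.5120 − 390·0.3669 = 188.6822 − 143.0910 = 45.5912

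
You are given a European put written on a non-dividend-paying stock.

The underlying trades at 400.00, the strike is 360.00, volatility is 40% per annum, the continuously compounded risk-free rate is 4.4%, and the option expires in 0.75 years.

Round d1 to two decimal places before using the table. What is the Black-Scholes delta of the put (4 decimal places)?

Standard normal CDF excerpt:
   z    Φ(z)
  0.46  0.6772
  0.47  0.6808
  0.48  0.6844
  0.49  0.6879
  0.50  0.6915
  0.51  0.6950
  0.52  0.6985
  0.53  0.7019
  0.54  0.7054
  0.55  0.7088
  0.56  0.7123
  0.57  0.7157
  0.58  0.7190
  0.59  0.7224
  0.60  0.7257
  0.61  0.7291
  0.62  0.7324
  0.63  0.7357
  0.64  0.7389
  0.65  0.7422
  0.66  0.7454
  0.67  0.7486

σ√T = 0.4 × 0.8660 = 0.3464
d₁ = [ln(400/360) + (0.044 + 0.4²/2)·0.75] / 0.3464 = [0.1054 + 0.0930] / 0.3464 = 0.5726 which rounds to 0.57
N(d₁) = N(0.57) = 0.7157
Δ_put = N(d₁) − 1 = 0.7157 − 1 = -0.2843

-0.2843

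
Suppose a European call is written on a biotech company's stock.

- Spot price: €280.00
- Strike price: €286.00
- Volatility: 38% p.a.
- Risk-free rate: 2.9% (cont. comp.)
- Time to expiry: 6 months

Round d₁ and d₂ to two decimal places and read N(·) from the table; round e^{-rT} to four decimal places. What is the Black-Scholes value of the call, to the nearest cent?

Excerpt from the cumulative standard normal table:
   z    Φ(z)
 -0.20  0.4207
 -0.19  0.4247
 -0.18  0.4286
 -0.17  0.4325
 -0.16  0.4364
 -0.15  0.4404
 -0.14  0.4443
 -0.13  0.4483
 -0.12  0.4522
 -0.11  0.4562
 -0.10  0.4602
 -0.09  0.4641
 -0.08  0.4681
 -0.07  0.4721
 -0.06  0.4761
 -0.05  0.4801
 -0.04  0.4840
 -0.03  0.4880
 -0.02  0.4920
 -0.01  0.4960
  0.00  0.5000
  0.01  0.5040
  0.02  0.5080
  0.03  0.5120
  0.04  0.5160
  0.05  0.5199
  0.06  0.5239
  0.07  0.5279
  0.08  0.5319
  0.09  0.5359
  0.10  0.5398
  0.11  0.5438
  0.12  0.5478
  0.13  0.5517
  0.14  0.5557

σ√T = 0.38·√0.5 = 0.2687
ln(S/K) + (r + σ²/2)T = ln(280/286) + (0.029 + 0.38²/2)·0.5 = -0.0212 + 0.0506 = 0.0294
d₁ = 0.0294 / 0.2687 = 0.1094 → 0.11
d₂ = d₁ − σ√T = 0.1094 − 0.2687 = -0.1593 → -0.16
exp(−rT) = exp(−0.029·0.5) = 0.9856
N(d₁) = N(0.11) = 0.5438;  N(d₂) = N(-0.16) = 0.4364
C = 280·0.5438 − 286·0.9856·0.4364 = 152.2640 − 123.0131 = 29.2509

€29.25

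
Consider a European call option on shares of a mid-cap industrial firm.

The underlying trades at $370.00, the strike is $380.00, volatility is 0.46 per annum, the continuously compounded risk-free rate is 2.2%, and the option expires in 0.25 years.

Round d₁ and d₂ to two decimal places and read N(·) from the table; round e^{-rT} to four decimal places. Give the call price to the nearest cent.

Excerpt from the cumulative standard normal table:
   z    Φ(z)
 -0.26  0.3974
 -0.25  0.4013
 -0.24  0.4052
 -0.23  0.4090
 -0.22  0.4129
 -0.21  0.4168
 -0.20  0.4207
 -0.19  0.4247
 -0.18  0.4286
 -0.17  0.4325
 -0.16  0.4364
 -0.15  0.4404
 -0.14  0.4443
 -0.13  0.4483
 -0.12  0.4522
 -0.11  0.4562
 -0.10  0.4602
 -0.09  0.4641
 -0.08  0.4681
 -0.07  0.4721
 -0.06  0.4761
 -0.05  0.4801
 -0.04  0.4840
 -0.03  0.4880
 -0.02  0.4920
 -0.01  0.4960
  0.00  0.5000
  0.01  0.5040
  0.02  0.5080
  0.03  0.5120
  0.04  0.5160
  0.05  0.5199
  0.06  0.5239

$30.45

T = 0.25;  σ√T = 0.2300
d₁ = [ln(370/380) + (0.022 + 0.46²/2)·0.25] / 0.2300 = [-0.0267 + 0.0319] / 0.2300 = 0.0230 which rounds to 0.02
d₂ = d₁ − σ√T = 0.0230 − 0.2300 = -0.2070 which rounds to -0.21
e^(−rT) = e^(−0.022·0.25) = 0.9945
N(d₁) = N(0.02) = 0.5080;  N(d₂) = N(-0.21) = 0.4168
C = 370·0.5080 − 380·0.9945·0.4168 = 187.9600 − 157.5129 = 30.4471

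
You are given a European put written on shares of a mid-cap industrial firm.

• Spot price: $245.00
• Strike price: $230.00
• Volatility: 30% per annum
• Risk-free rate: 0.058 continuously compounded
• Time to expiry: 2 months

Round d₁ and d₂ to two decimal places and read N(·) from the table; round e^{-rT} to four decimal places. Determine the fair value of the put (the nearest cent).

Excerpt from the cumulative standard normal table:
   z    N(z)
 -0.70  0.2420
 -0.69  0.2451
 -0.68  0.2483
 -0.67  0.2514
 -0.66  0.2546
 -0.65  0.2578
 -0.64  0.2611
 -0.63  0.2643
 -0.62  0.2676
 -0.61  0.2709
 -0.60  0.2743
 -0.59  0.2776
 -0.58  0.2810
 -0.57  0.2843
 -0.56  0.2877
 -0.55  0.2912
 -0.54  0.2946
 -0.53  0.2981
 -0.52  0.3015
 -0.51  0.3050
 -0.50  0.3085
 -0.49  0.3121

$5.53

σ√T = 0.3·√0.1667 = 0.1225
d₁ = [ln(245/230) + (0.058 + 0.3²/2)·0.1667] / 0.1225 = [0.0632 + 0.0172] / 0.1225 = 0.6560 ≈ 0.66
d₂ = d₁ − σ√T = 0.6560 − 0.1225 = 0.5335 ≈ 0.53
exp(−rT) = exp(−0.058·0.1667) = 0.9904
P = 230·0.9904·N(-0.53) − 245·N(-0.66) = 230·0.9904·0.2981 − 245·0.2546 = 67.9048 − 62.3770 = 5.5278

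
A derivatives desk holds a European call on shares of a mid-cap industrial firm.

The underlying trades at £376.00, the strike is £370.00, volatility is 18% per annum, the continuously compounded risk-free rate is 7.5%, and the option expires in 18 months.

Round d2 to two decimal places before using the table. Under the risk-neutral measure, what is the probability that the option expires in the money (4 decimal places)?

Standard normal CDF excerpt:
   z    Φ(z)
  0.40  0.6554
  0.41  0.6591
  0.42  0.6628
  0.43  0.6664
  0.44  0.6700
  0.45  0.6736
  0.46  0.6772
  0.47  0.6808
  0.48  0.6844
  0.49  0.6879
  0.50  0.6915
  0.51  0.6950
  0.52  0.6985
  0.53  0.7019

0.6808

T = 1.5;  σ√T = 0.2205
d₁ = [ln(376/370) + (0.075 + 0.18²/2)·1.5] / 0.2205 = [0.0161 + 0.1368] / 0.2205 = 0.6935 ≈ 0.69
d₂ = d₁ − σ√T = 0.6935 − 0.2205 = 0.4731 ≈ 0.47
Pr(exercise) under Q = N(d₂) = 0.6808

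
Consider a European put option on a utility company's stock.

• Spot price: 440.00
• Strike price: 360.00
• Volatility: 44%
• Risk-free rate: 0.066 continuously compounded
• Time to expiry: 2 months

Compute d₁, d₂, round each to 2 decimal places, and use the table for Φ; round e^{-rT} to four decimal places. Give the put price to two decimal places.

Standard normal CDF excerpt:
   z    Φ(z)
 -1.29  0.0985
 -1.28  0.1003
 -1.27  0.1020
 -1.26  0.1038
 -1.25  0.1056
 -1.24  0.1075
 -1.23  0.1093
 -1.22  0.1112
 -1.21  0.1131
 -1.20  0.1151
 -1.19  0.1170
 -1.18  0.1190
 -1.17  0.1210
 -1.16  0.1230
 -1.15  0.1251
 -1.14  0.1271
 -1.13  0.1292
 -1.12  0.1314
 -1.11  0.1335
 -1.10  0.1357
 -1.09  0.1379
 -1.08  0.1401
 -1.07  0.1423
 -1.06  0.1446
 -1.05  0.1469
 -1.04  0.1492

T = 0.1667;  σ√T = 0.1796
ln(S/K) + (r + σ²/2)T = ln(440/360) + (0.066 + 0.44²/2)·0.1667 = 0.2007 + 0.0271 = 0.2278
d₁ = 0.2278 / 0.1796 = 1.2682 ≈ 1.27
d₂ = d₁ − σ√T = 1.2682 − 0.1796 = 1.0886 ≈ 1.09
exp(−rT) = exp(−0.066·0.1667) = 0.9891
N(−d₂) = N(-1.09) = 0.1379;  N(−d₁) = N(-1.27) = 0.1020
P = 360·0.9891·0.1379 − 440·0.1020 = 49.1029 − 44.8800 = 4.2229

4.22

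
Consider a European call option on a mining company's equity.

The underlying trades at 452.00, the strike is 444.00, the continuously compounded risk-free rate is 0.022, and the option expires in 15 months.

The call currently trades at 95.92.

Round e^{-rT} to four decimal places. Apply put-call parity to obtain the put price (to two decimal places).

75.89

exp(−rT) = exp(−0.022·1.25) = 0.9729
Put-call parity: C − P = S − K·e^(−rT) = 452 − 444·0.9729 = 452 − 431.9676 = 20.0324
P = C − (C − P) = 95.92 − (20.0324) = 75.8876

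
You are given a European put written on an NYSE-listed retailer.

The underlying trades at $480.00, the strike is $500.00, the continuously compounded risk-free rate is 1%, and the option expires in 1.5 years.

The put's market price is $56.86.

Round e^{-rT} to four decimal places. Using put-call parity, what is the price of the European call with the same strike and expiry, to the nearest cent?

$44.31

exp(−rT) = exp(−0.01·1.5) = 0.9851
Put-call parity: C − P = S − K·e^(−rT) = 480 − 500·0.9851 = 480 − 492.5500 = -12.5500
C = P + (C − P) = 56.86 + (-12.5500) = 44.3100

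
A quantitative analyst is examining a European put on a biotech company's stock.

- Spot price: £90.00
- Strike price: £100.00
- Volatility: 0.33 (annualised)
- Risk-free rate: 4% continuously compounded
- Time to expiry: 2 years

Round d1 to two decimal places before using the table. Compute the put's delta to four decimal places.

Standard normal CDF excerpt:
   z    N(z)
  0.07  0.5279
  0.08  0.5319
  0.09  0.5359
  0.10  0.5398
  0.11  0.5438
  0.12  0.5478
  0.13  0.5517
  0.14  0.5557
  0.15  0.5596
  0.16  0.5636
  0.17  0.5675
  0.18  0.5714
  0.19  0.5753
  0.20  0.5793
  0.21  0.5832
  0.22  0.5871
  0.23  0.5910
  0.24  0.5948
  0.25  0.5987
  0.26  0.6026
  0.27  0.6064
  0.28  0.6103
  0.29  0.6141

-0.4286

T = 2;  σ√T = 0.4667
d₁ = [ln(90/100) + (0.04 + 0.33²/2)·2] / 0.4667 = [-0.1054 + 0.1889] / 0.4667 = 0.1790 → 0.18
N(d₁) = N(0.18) = 0.5714
Δ_put = N(d₁) − 1 = 0.5714 − 1 = -0.4286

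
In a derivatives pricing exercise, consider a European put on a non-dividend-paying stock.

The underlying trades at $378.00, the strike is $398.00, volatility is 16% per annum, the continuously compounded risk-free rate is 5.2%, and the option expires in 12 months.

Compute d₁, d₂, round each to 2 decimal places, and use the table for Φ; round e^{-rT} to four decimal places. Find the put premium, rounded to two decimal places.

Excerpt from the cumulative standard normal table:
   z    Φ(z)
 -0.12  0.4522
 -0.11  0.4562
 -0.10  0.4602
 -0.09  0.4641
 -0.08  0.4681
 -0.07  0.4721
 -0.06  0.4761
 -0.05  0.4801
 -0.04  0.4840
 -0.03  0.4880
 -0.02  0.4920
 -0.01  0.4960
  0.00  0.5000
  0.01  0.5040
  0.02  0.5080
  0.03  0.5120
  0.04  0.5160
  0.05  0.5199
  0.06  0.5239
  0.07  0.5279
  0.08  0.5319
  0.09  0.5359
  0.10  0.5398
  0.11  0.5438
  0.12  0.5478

$24.02

σ√T = 0.16·√1 = 0.1600
d₁ = [ln(378/398) + (0.052 + 0.16²/2)·1] / 0.1600 = [-0.0516 + 0.0648] / 0.1600 = 0.0828 which rounds to 0.08
d₂ = d₁ − σ√T = 0.0828 − 0.1600 = -0.0772 which rounds to -0.08
exp(−rT) = exp(−0.052·1) = 0.9493
P = 398·0.9493·N(0.08) − 378·N(-0.08) = 398·0.9493·0.5319 − 378·0.4681 = 200.9632 − 176.9418 = 24.0214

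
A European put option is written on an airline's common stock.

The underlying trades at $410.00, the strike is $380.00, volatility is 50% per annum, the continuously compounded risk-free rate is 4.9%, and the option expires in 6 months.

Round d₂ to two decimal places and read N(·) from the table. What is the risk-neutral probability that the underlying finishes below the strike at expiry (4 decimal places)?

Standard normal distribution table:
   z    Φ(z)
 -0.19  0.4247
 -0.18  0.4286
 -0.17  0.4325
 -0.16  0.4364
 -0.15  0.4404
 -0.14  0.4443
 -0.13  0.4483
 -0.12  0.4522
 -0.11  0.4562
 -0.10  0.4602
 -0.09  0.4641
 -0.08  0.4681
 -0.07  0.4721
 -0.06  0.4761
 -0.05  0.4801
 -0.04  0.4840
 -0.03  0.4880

T = 0.5;  σ√T = 0.3536
d₁ = [ln(410/380) + (0.049 + ½·0.5²)·0.5] / (σ√T) = (0.0760 + 0.0870) / 0.3536 = 0.4610 → 0.46
d₂ = 0.4610 − 0.3536 = 0.1074 → 0.11
Risk-neutral Pr[S_T < K] = N(−d₂) = N(-0.11) = 0.4562

0.4562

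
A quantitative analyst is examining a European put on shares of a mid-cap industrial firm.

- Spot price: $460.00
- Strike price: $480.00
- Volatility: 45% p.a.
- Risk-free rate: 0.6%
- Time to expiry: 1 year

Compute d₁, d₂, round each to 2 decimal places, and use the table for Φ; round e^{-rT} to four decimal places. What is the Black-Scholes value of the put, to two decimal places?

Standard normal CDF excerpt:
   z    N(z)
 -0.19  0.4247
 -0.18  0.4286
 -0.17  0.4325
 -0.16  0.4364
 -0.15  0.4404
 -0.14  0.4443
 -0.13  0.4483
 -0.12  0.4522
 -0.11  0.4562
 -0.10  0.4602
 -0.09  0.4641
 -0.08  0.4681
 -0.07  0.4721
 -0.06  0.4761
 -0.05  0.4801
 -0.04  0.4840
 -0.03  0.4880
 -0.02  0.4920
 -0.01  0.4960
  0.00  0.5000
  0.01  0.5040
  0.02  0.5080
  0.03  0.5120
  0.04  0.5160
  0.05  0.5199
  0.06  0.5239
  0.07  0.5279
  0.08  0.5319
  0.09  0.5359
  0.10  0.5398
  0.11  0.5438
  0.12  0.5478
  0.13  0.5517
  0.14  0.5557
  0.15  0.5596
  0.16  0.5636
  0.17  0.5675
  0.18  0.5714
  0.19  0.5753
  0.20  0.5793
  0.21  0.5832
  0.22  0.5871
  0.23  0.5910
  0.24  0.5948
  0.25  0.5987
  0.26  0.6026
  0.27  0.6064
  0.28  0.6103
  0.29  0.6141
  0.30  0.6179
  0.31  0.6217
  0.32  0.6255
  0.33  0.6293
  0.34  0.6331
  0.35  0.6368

T = 1;  σ√T = 0.4500
d₁ = [ln(460/480) + (0.006 + ½·0.45²)·1] / (σ√T) = (-0.0426 + 0.1073) / 0.4500 = 0.1438 ≈ 0.14
d₂ = 0.1438 − 0.4500 = -0.3062 ≈ -0.31
exp(−rT) = exp(−0.006·1) = 0.9940
N(−d₂) = N(0.31) = 0.6217;  N(−d₁) = N(-0.14) = 0.4443
P = 480·0.9940·0.6217 − 460·0.4443 = 296.6255 − 204.3780 = 92.2475

$92.25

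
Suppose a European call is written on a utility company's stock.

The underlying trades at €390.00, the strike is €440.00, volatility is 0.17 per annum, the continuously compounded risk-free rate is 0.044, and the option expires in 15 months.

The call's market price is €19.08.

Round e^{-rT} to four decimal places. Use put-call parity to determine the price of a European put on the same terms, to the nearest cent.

€45.54

e^(−rT) = e^(−0.044·1.25) = 0.9465
Put-call parity: C − P = S − K·e^(−rT) = 390 − 440·0.9465 = 390 − 416.4600 = -26.4600
P = C − (C − P) = 19.08 − (-26.4600) = 45.5400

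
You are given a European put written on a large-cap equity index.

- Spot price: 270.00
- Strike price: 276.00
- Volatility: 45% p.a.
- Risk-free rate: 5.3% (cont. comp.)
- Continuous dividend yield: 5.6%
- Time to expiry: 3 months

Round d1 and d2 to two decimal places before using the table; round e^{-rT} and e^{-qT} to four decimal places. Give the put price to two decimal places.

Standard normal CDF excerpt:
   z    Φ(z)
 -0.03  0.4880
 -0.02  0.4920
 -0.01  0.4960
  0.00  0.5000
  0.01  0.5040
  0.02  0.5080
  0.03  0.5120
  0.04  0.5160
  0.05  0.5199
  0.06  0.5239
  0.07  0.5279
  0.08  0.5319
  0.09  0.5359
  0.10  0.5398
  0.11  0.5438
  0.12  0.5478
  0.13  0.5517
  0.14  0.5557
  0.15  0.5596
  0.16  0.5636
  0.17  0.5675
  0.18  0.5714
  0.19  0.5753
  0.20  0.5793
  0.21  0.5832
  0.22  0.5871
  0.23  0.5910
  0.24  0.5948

26.78

σ√T = 0.45·√0.25 = 0.2250
ln(S/K) + (r − q + σ²/2)T = ln(270/276) + (0.053 − 0.056 + 0.45²/2)·0.25 = -0.0220 + 0.0246 = 0.0026
d₁ = 0.0026 / 0.2250 = 0.0115 which rounds to 0.01
d₂ = d₁ − σ√T = 0.0115 − 0.2250 = -0.2135 which rounds to -0.21
e^(−qT) = e^(−0.056·0.25) = 0.9861;  e^(−rT) = e^(−0.053·0.25) = 0.9868
P = 276·0.9868·N(0.21) − 270·0.9861·N(-0.01) = 276·0.9868·0.5832 − 270·0.9861·0.4960 = 158.8385 − 132.0585 = 26.7800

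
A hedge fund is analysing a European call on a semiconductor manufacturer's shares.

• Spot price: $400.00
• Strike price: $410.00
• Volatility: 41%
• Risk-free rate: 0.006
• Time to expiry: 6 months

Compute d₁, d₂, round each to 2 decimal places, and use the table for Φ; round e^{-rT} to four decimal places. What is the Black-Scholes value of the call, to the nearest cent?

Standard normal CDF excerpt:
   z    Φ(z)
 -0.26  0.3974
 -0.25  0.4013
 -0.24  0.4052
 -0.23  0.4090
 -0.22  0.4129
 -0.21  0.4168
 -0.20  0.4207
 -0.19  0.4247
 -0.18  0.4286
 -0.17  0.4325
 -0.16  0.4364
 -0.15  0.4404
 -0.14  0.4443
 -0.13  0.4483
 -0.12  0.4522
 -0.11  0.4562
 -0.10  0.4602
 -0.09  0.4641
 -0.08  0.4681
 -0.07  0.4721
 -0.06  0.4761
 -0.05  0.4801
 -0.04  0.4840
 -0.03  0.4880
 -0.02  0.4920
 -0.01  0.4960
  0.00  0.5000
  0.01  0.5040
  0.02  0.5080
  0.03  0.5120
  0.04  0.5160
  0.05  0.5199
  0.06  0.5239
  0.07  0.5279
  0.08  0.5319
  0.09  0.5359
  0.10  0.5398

$42.38

σ√T = 0.41·√0.5 = 0.2899
ln(S/K) + (r + σ²/2)T = ln(400/410) + (0.006 + 0.41²/2)·0.5 = -0.0247 + 0.0450 = 0.0203
d₁ = 0.0203 / 0.2899 = 0.0701 which rounds to 0.07
d₂ = d₁ − σ√T = 0.0701 − 0.2899 = -0.2198 which rounds to -0.22
exp(−rT) = exp(−0.006·0.5) = 0.9970
C = 400·N(0.07) − 410·0.9970·N(-0.22) = 400·0.5279 − 410·0.9970·0.4129 = 211.1600 − 168.7811 = 42.3789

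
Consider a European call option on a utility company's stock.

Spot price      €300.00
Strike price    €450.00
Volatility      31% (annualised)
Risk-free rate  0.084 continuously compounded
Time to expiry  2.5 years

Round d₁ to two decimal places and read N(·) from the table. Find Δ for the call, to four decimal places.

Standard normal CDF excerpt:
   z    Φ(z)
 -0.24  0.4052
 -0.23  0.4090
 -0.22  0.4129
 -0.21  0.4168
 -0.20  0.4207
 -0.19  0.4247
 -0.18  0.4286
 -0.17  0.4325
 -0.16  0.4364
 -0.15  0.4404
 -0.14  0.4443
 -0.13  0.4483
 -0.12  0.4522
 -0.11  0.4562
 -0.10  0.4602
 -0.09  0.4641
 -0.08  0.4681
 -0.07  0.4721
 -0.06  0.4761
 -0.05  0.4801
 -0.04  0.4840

0.4404

σ√T = 0.31·√2.5 = 0.4902
d₁ = [ln(300/450) + (0.084 + 0.31²/2)·2.5] / 0.4902 = [-0.4055 + 0.3301] / 0.4902 = -0.1537 which rounds to -0.15
N(d₁) = N(-0.15) = 0.4404
Δ_call = N(d₁) = 0.4404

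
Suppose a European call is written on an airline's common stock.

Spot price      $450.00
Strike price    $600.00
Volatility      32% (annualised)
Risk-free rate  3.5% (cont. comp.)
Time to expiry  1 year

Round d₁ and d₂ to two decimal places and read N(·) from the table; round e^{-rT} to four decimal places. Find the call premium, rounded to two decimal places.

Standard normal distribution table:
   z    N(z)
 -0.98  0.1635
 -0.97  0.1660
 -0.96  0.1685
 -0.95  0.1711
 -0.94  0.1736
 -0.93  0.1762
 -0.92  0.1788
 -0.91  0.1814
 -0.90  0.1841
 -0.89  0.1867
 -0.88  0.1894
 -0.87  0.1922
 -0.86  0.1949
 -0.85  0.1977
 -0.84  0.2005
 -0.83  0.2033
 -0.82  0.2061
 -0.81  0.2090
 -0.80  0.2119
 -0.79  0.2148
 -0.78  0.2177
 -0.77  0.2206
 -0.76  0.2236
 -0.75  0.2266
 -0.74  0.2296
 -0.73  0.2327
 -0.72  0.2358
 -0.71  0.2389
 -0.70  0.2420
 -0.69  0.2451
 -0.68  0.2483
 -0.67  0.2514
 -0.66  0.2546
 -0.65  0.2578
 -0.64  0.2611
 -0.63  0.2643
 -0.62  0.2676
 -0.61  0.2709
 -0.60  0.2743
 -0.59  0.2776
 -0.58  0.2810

$19.81

σ√T = 0.32 × 1.0000 = 0.3200
d₁ = [ln(450/600) + (0.035 + 0.32²/2)·1] / 0.3200 = [-0.2877 + 0.0862] / 0.3200 = -0.6296 ⇒ -0.63
d₂ = d₁ − σ√T = -0.6296 − 0.3200 = -0.9496 ⇒ -0.95
exp(−rT) = exp(−0.035·1) = 0.9656
C = 450·N(-0.63) − 600·0.9656·N(-0.95) = 450·0.2643 − 600·0.9656·0.1711 = 118.9350 − 99.1285 = 19.8065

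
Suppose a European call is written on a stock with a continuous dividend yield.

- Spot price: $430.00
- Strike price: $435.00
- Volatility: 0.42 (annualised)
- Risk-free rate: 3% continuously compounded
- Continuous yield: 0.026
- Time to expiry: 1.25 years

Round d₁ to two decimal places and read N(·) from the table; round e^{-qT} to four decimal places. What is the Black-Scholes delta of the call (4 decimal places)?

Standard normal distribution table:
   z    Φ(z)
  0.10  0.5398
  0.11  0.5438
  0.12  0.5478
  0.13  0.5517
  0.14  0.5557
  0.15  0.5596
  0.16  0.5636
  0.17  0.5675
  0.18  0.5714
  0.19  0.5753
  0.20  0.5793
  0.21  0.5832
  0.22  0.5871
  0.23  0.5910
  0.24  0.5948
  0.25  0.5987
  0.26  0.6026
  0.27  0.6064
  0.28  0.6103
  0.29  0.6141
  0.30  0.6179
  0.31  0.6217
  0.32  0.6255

T = 1.25;  σ√T = 0.4696
d₁ = [ln(430/435) + (0.03 − 0.026 + 0.42²/2)·1.25] / 0.4696 = [-0.0116 + 0.1152] / 0.4696 = 0.2208 which rounds to 0.22
N(d₁) = N(0.22) = 0.5871
Δ_call = exp(−qT)·N(d₁) = 0.9680·0.5871 = 0.5683

0.5683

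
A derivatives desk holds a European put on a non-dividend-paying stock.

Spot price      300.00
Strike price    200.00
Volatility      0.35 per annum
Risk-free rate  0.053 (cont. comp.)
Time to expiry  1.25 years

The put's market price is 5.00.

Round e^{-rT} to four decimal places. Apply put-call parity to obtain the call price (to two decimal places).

e^(−rT) = e^(−0.053·1.25) = 0.9359
Put-call parity: C − P = S − K·e^(−rT) = 300 − 200·0.9359 = 300 − 187.1800 = 112.8200
C = P + (C − P) = 5.00 + (112.8200) = 117.8200

117.82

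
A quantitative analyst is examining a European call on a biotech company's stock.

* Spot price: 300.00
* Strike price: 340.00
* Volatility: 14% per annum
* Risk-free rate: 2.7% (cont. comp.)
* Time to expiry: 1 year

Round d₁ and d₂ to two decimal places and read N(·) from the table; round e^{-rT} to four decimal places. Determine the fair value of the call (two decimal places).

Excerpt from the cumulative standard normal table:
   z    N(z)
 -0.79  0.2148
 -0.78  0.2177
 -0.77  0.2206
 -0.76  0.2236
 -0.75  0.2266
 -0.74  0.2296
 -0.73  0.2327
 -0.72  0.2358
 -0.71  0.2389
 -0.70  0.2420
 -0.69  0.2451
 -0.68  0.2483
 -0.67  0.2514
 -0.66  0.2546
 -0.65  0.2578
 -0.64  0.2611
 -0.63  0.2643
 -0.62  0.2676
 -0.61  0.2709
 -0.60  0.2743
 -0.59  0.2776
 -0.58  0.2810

6.28

T = 1;  σ√T = 0.1400
d₁ = [ln(300/340) + (0.027 + 0.14²/2)·1] / 0.1400 = [-0.1252 + 0.0368] / 0.1400 = -0.6312 → -0.63
d₂ = d₁ − σ√T = -0.6312 − 0.1400 = -0.7712 → -0.77
exp(−rT) = exp(−0.027·1) = 0.9734
C = 300·N(-0.63) − 340·0.9734·N(-0.77) = 300·0.2643 − 340·0.9734·0.2206 = 79.2900 − 73.0089 = 6.2811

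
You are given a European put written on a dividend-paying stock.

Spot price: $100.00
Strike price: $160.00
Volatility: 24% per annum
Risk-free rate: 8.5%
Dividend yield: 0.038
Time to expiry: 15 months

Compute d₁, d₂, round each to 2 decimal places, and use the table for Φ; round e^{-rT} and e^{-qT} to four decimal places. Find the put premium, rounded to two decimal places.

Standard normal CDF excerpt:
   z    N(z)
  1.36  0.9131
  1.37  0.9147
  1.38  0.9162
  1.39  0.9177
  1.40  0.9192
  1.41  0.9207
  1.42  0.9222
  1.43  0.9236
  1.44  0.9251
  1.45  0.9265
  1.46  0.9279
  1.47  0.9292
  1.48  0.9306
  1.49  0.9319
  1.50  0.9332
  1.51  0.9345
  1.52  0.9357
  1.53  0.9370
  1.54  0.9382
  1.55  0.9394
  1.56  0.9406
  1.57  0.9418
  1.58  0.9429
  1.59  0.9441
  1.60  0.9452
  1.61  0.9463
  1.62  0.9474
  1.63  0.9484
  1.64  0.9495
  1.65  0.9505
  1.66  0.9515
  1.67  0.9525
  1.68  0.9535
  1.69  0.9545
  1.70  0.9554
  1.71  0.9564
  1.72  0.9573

T = 1.25;  σ√T = 0.2683
d₁ = [ln(100/160) + (0.085 − 0.038 + 0.24²/2)·1.25] / 0.2683 = [-0.4700 + 0.0948] / 0.2683 = -1.3985 which rounds to -1.40
d₂ = d₁ − σ√T = -1.3985 − 0.2683 = -1.6668 which rounds to -1.67
exp(−qT) = exp(−0.038·1.25) = 0.9536;  exp(−rT) = exp(−0.085·1.25) = 0.8992
N(−d₂) = N(1.67) = 0.9525;  N(−d₁) = N(1.40) = 0.9192
P = 160·0.8992·0.9525 − 100·0.9536·0.9192 = 137.0381 − 87.6549 = 49.3832

$49.38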